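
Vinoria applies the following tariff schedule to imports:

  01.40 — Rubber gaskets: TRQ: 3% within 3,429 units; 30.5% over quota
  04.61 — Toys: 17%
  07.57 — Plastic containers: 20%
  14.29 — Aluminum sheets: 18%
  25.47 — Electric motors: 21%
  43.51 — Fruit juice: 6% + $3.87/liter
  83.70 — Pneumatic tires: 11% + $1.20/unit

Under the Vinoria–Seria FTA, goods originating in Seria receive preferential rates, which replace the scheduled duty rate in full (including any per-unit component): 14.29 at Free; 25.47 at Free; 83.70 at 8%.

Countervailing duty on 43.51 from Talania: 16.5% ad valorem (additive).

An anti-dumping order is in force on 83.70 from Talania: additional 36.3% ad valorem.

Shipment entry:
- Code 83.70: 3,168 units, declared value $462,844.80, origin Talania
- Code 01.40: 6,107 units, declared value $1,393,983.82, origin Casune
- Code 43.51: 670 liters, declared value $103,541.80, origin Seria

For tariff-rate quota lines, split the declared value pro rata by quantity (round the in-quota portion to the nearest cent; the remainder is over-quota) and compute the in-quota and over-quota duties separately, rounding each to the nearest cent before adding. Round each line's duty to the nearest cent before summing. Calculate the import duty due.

$441,454.20

Line 1 (83.70, Talania, 3,168 units, $462,844.80):
Base rate for 83.70 is 11% + $1.20/unit.
83.70 has an FTA preferential rate, but origin Talania is not Seria; base rate stands.
Additional duty on 83.70 from Talania: +36.3%. Applied ad valorem rate: 11% + 36.3% = 47.3%.
Duty = $462,844.80 × 47.3% + 3,168 × $1.20 = $222,727.19.
Line 2 (01.40, Casune, 6,107 units, $1,393,983.82):
Code 01.40 is under a tariff-rate quota (threshold 3,429 units). In-quota: 3,429 units at 3%; over-quota: 2,678 units at 30.5%.
Pro-rata value split: in-quota = $1,393,983.82 × 3,429/6,107 = $782,703.54; over-quota = $1,393,983.82 − $782,703.54 = $611,280.28.
In-quota duty = $782,703.54 × 3% = $23,481.11. Over-quota duty = $611,280.28 × 30.5% = $186,440.49.
Line duty = $23,481.11 + $186,440.49 = $209,921.60.
Line 3 (43.51, Seria, 670 liters, $103,541.80):
Base rate for 43.51 is 6% + $3.87/liter.
Origin Seria is the FTA partner but 43.51 is not on the preference list; base rate stands.
The additional-duty order on 43.51 targets Talania, not Seria; it does not apply.
Duty = $103,541.80 × 6% + 670 × $3.87 = $8,805.41.
Total = $222,727.19 + $209,921.60 + $8,805.41 = $441,454.20.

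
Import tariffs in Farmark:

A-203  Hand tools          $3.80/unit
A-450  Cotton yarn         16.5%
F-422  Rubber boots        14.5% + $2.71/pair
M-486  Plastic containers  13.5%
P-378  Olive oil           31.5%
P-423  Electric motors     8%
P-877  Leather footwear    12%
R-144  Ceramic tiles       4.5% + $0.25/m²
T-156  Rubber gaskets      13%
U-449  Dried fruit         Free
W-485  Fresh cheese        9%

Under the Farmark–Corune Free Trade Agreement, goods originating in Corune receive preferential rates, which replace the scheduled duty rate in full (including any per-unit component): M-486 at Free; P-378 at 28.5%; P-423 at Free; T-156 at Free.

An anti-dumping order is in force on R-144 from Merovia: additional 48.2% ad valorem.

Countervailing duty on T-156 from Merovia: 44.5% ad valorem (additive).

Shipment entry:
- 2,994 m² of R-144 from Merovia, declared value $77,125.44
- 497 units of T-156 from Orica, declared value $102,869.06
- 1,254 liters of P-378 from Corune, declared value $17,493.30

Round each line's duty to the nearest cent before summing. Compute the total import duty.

Line 1 (R-144, Merovia, 2,994 m², $77,125.44):
Base rate for R-144 is 4.5% + $0.25/m².
Additional duty on R-144 from Merovia: +48.2%. Applied ad valorem rate: 4.5% + 48.2% = 52.7%.
Duty = $77,125.44 × 52.7% + 2,994 × $0.25 = $41,393.61.
Line 2 (T-156, Orica, 497 units, $102,869.06):
Base rate for T-156 is 13%.
T-156 has an FTA preferential rate, but origin Orica is not Corune; base rate stands.
The additional-duty order on T-156 targets Merovia, not Orica; it does not apply.
Duty = $102,869.06 × 13% = $13,372.98.
Line 3 (P-378, Corune, 1,254 liters, $17,493.30):
Base rate for P-378 is 31.5%.
Origin Corune qualifies under the Farmark–Corune agreement and P-378 is covered: preferential rate 28.5% applies instead.
Duty = $17,493.30 × 28.5% = $4,985.59.
Total = $41,393.61 + $13,372.98 + $4,985.59 = $59,752.18.

$59,752.18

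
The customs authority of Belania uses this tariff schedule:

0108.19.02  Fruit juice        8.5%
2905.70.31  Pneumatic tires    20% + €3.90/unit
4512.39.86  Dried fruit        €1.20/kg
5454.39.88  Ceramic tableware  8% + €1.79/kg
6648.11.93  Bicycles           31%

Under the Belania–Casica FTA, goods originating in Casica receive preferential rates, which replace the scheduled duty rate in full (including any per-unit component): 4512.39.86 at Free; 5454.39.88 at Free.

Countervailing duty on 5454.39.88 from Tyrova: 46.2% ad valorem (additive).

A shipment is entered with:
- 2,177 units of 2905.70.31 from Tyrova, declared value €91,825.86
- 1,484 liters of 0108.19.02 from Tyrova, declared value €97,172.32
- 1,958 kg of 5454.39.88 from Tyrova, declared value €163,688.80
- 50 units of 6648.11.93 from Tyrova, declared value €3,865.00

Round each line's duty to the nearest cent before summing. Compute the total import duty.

Line 1 (2905.70.31, Tyrova, 2,177 units, €91,825.86):
Base rate for 2905.70.31 is 20% + €3.90/unit.
Duty = €91,825.86 × 20% + 2,177 × €3.90 = €26,855.47.
Line 2 (0108.19.02, Tyrova, 1,484 liters, €97,172.32):
Base rate for 0108.19.02 is 8.5%.
Duty = €97,172.32 × 8.5% = €8,259.65.
Line 3 (5454.39.88, Tyrova, 1,958 kg, €163,688.80):
Base rate for 5454.39.88 is 8% + €1.79/kg.
5454.39.88 has an FTA preferential rate, but origin Tyrova is not Casica; base rate stands.
Additional duty on 5454.39.88 from Tyrova: +46.2%. Applied ad valorem rate: 8% + 46.2% = 54.2%.
Duty = €163,688.80 × 54.2% + 1,958 × €1.79 = €92,224.15.
Line 4 (6648.11.93, Tyrova, 50 units, €3,865.00):
Base rate for 6648.11.93 is 31%.
Duty = €3,865.00 × 31% = €1,198.15.
Total = €26,855.47 + €8,259.65 + €92,224.15 + €1,198.15 = €128,537.42.

€128,537.42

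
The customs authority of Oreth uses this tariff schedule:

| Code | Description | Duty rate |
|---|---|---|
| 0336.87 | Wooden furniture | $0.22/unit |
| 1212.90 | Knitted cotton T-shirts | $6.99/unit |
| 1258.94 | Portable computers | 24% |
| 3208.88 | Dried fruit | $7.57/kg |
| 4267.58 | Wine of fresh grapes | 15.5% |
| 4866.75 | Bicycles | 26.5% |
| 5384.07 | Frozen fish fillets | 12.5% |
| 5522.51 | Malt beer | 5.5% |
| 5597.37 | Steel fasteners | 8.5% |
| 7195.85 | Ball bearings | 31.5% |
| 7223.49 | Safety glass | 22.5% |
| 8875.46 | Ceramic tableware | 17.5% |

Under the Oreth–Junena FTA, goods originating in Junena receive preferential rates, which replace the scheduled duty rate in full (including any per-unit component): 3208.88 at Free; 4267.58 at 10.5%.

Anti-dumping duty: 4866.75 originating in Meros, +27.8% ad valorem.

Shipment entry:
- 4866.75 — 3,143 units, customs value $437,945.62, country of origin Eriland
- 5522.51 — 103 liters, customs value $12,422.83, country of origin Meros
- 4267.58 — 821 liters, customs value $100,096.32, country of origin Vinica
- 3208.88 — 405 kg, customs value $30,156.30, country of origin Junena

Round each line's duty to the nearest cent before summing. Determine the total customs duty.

$132,253.78

Line 1 (4866.75, Eriland, 3,143 units, $437,945.62):
Base rate for 4866.75 is 26.5%.
The additional-duty order on 4866.75 targets Meros, not Eriland; it does not apply.
Duty = $437,945.62 × 26.5% = $116,055.59.
Line 2 (5522.51, Meros, 103 liters, $12,422.83):
Base rate for 5522.51 is 5.5%.
Duty = $12,422.83 × 5.5% = $683.26.
Line 3 (4267.58, Vinica, 821 liters, $100,096.32):
Base rate for 4267.58 is 15.5%.
4267.58 has an FTA preferential rate, but origin Vinica is not Junena; base rate stands.
Duty = $100,096.32 × 15.5% = $15,514.93.
Line 4 (3208.88, Junena, 405 kg, $30,156.30):
Base rate for 3208.88 is $7.57/kg.
Origin Junena qualifies under the Oreth–Junena agreement and 3208.88 is covered: preferential rate Free applies instead.
Duty = $30,156.30 × 0% = $0.00.
Total = $116,055.59 + $683.26 + $15,514.93 + $0.00 = $132,253.78.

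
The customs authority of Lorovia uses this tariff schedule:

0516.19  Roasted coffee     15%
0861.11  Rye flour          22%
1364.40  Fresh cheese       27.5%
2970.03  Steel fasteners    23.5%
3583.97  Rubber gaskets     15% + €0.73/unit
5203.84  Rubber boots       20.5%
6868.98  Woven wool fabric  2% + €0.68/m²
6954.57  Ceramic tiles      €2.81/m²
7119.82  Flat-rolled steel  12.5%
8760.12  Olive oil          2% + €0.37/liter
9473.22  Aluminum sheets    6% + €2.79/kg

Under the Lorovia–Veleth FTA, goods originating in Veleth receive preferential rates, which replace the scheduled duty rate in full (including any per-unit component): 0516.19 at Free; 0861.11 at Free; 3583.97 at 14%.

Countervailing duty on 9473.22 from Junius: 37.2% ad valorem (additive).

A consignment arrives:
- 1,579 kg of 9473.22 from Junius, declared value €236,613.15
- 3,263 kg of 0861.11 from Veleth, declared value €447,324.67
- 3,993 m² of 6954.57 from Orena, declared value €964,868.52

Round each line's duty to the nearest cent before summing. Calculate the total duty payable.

Line 1 (9473.22, Junius, 1,579 kg, €236,613.15):
Base rate for 9473.22 is 6% + €2.79/kg.
Additional duty on 9473.22 from Junius: +37.2%. Applied ad valorem rate: 6% + 37.2% = 43.2%.
Duty = €236,613.15 × 43.2% + 1,579 × €2.79 = €106,622.29.
Line 2 (0861.11, Veleth, 3,263 kg, €447,324.67):
Base rate for 0861.11 is 22%.
Origin Veleth qualifies under the Lorovia–Veleth agreement and 0861.11 is covered: preferential rate Free applies instead.
Duty = €447,324.67 × 0% = €0.00.
Line 3 (6954.57, Orena, 3,993 m², €964,868.52):
Base rate for 6954.57 is €2.81/m².
Duty = 3,993 × €2.81 = €11,220.33.
Total = €106,622.29 + €0.00 + €11,220.33 = €117,842.62.

€117,842.62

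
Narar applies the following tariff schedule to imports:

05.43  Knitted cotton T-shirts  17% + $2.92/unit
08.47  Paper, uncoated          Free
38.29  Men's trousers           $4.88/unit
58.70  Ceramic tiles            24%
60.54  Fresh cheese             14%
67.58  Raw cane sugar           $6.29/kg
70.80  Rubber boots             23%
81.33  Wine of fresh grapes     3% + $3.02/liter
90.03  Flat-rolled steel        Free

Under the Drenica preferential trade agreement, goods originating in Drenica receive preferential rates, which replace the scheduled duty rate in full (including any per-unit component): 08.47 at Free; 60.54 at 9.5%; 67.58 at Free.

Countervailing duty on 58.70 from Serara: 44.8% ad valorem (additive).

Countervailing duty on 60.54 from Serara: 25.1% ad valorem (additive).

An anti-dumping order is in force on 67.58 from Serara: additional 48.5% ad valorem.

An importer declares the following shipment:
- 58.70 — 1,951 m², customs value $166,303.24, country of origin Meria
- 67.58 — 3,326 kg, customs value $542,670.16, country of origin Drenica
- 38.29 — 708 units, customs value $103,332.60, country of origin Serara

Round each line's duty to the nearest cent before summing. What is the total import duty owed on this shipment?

$43,367.82

Line 1 (58.70, Meria, 1,951 m², $166,303.24):
Base rate for 58.70 is 24%.
The additional-duty order on 58.70 targets Serara, not Meria; it does not apply.
Duty = $166,303.24 × 24% = $39,912.78.
Line 2 (67.58, Drenica, 3,326 kg, $542,670.16):
Base rate for 67.58 is $6.29/kg.
Origin Drenica qualifies under the Narar–Drenica agreement and 67.58 is covered: preferential rate Free applies instead.
The additional-duty order on 67.58 targets Serara, not Drenica; it does not apply.
Duty = $542,670.16 × 0% = $0.00.
Line 3 (38.29, Serara, 708 units, $103,332.60):
Base rate for 38.29 is $4.88/unit.
Duty = 708 × $4.88 = $3,455.04.
Total = $39,912.78 + $0.00 + $3,455.04 = $43,367.82.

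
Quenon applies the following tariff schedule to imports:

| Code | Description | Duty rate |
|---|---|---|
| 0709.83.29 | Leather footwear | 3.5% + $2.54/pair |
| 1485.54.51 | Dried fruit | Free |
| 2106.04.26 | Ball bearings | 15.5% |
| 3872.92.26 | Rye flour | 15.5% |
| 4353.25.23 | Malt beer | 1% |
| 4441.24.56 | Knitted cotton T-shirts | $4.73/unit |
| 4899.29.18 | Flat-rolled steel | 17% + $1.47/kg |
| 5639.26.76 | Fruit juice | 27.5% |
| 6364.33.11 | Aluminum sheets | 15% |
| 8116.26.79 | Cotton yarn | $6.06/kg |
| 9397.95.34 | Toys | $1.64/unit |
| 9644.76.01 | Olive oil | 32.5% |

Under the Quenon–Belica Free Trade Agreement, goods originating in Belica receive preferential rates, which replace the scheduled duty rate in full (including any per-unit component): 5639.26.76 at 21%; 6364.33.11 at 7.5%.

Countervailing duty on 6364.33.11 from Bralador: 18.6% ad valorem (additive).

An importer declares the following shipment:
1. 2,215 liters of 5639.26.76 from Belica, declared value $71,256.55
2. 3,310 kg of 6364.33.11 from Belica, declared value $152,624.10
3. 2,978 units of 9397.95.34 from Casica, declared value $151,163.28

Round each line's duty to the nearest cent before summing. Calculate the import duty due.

$31,294.61

Line 1 (5639.26.76, Belica, 2,215 liters, $71,256.55):
Base rate for 5639.26.76 is 27.5%.
Origin Belica qualifies under the Quenon–Belica agreement and 5639.26.76 is covered: preferential rate 21% applies instead.
Duty = $71,256.55 × 21% = $14,963.88.
Line 2 (6364.33.11, Belica, 3,310 kg, $152,624.10):
Base rate for 6364.33.11 is 15%.
Origin Belica qualifies under the Quenon–Belica agreement and 6364.33.11 is covered: preferential rate 7.5% applies instead.
The additional-duty order on 6364.33.11 targets Bralador, not Belica; it does not apply.
Duty = $152,624.10 × 7.5% = $11,446.81.
Line 3 (9397.95.34, Casica, 2,978 units, $151,163.28):
Base rate for 9397.95.34 is $1.64/unit.
Duty = 2,978 × $1.64 = $4,883.92.
Total = $14,963.88 + $11,446.81 + $4,883.92 = $31,294.61.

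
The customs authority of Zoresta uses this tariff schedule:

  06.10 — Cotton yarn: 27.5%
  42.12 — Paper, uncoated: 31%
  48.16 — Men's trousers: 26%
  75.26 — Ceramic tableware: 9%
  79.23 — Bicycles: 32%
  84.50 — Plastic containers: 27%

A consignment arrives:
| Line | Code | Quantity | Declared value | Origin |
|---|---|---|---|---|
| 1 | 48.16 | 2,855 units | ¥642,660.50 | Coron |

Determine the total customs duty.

¥167,091.73

Line 1 (48.16, Coron, 2,855 units, ¥642,660.50):
Base rate for 48.16 is 26%.
Duty = ¥642,660.50 × 26% = ¥167,091.73.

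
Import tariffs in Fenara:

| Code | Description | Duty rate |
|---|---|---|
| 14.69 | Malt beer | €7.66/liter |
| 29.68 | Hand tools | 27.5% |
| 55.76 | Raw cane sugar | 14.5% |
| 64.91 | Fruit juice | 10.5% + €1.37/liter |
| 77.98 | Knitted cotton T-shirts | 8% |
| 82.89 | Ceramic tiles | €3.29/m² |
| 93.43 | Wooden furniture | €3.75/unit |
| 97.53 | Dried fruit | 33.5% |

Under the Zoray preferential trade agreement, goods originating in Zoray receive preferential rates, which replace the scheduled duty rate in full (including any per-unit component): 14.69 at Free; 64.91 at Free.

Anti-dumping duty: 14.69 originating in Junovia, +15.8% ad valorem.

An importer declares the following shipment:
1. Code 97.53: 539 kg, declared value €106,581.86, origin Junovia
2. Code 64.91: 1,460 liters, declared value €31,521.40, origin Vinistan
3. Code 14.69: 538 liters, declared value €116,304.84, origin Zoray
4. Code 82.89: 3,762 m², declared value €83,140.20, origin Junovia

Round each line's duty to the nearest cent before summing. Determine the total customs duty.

Line 1 (97.53, Junovia, 539 kg, €106,581.86):
Base rate for 97.53 is 33.5%.
Duty = €106,581.86 × 33.5% = €35,704.92.
Line 2 (64.91, Vinistan, 1,460 liters, €31,521.40):
Base rate for 64.91 is 10.5% + €1.37/liter.
64.91 has an FTA preferential rate, but origin Vinistan is not Zoray; base rate stands.
Duty = €31,521.40 × 10.5% + 1,460 × €1.37 = €5,309.95.
Line 3 (14.69, Zoray, 538 liters, €116,304.84):
Base rate for 14.69 is €7.66/liter.
Origin Zoray qualifies under the Fenara–Zoray agreement and 14.69 is covered: preferential rate Free applies instead.
The additional-duty order on 14.69 targets Junovia, not Zoray; it does not apply.
Duty = €116,304.84 × 0% = €0.00.
Line 4 (82.89, Junovia, 3,762 m², €83,140.20):
Base rate for 82.89 is €3.29/m².
Duty = 3,762 × €3.29 = €12,376.98.
Total = €35,704.92 + €5,309.95 + €0.00 + €12,376.98 = €53,391.85.

€53,391.85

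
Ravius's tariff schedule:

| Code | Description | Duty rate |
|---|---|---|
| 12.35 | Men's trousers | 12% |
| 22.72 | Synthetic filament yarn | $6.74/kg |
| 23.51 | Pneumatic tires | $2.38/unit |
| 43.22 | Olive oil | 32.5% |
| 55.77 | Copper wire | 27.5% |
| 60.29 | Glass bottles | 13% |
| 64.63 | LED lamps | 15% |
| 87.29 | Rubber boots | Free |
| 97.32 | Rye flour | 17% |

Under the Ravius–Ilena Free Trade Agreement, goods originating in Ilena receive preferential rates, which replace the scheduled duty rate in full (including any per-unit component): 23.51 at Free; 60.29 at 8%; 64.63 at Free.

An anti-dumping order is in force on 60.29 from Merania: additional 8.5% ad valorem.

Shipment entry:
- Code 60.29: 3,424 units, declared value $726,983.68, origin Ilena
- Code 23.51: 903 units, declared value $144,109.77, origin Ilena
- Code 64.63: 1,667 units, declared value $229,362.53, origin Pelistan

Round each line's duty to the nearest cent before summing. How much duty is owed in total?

$92,563.07

Line 1 (60.29, Ilena, 3,424 units, $726,983.68):
Base rate for 60.29 is 13%.
Origin Ilena qualifies under the Ravius–Ilena agreement and 60.29 is covered: preferential rate 8% applies instead.
The additional-duty order on 60.29 targets Merania, not Ilena; it does not apply.
Duty = $726,983.68 × 8% = $58,158.69.
Line 2 (23.51, Ilena, 903 units, $144,109.77):
Base rate for 23.51 is $2.38/unit.
Origin Ilena qualifies under the Ravius–Ilena agreement and 23.51 is covered: preferential rate Free applies instead.
Duty = $144,109.77 × 0% = $0.00.
Line 3 (64.63, Pelistan, 1,667 units, $229,362.53):
Base rate for 64.63 is 15%.
64.63 has an FTA preferential rate, but origin Pelistan is not Ilena; base rate stands.
Duty = $229,362.53 × 15% = $34,404.38.
Total = $58,158.69 + $0.00 + $34,404.38 = $92,563.07.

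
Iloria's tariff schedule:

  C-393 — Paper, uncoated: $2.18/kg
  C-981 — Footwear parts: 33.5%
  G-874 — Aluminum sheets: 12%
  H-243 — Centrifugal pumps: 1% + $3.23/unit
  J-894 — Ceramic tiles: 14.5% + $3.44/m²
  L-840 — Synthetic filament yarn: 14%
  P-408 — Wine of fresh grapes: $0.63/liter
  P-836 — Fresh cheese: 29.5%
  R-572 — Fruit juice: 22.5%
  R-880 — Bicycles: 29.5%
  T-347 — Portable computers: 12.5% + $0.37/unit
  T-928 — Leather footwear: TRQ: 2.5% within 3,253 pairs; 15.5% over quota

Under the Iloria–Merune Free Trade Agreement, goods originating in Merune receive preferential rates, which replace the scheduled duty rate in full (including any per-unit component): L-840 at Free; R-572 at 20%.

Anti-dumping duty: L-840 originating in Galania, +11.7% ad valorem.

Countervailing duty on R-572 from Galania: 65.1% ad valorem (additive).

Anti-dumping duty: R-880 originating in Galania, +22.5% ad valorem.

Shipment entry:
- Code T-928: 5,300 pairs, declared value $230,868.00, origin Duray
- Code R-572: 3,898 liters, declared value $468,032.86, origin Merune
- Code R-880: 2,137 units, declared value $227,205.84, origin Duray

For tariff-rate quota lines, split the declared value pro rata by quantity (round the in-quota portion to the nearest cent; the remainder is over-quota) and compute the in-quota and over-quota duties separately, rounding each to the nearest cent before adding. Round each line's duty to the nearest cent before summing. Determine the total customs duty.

Line 1 (T-928, Duray, 5,300 pairs, $230,868.00):
Code T-928 is under a tariff-rate quota (threshold 3,253 pairs). In-quota: 3,253 pairs at 2.5%; over-quota: 2,047 pairs at 15.5%.
Pro-rata value split: in-quota = $230,868.00 × 3,253/5,300 = $141,700.68; over-quota = $230,868.00 − $141,700.68 = $89,167.32.
In-quota duty = $141,700.68 × 2.5% = $3,542.52. Over-quota duty = $89,167.32 × 15.5% = $13,820.93.
Line duty = $3,542.52 + $13,820.93 = $17,363.45.
Line 2 (R-572, Merune, 3,898 liters, $468,032.86):
Base rate for R-572 is 22.5%.
Origin Merune qualifies under the Iloria–Merune agreement and R-572 is covered: preferential rate 20% applies instead.
The additional-duty order on R-572 targets Galania, not Merune; it does not apply.
Duty = $468,032.86 × 20% = $93,606.57.
Line 3 (R-880, Duray, 2,137 units, $227,205.84):
Base rate for R-880 is 29.5%.
The additional-duty order on R-880 targets Galania, not Duray; it does not apply.
Duty = $227,205.84 × 29.5% = $67,025.72.
Total = $17,363.45 + $93,606.57 + $67,025.72 = $177,995.74.

$177,995.74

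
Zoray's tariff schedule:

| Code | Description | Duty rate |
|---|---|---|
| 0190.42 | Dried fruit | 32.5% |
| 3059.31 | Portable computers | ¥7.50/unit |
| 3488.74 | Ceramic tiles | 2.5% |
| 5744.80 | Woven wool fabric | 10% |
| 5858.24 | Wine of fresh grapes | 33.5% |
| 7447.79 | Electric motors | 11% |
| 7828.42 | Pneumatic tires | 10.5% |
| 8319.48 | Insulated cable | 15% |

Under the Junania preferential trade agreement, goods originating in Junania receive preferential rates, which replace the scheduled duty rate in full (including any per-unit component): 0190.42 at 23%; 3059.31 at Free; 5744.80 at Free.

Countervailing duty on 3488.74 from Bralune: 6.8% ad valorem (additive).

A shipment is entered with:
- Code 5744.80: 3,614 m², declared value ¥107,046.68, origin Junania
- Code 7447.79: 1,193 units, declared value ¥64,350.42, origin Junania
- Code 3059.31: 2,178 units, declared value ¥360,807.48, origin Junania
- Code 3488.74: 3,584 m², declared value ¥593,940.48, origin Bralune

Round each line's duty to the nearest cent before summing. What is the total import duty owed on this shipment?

Line 1 (5744.80, Junania, 3,614 m², ¥107,046.68):
Base rate for 5744.80 is 10%.
Origin Junania qualifies under the Zoray–Junania agreement and 5744.80 is covered: preferential rate Free applies instead.
Duty = ¥107,046.68 × 0% = ¥0.00.
Line 2 (7447.79, Junania, 1,193 units, ¥64,350.42):
Base rate for 7447.79 is 11%.
Origin Junania is the FTA partner but 7447.79 is not on the preference list; base rate stands.
Duty = ¥64,350.42 × 11% = ¥7,078.55.
Line 3 (3059.31, Junania, 2,178 units, ¥360,807.48):
Base rate for 3059.31 is ¥7.50/unit.
Origin Junania qualifies under the Zoray–Junania agreement and 3059.31 is covered: preferential rate Free applies instead.
Duty = ¥360,807.48 × 0% = ¥0.00.
Line 4 (3488.74, Bralune, 3,584 m², ¥593,940.48):
Base rate for 3488.74 is 2.5%.
Additional duty on 3488.74 from Bralune: +6.8%. Applied ad valorem rate: 2.5% + 6.8% = 9.3%.
Duty = ¥593,940.48 × 9.3% = ¥55,236.46.
Total = ¥0.00 + ¥7,078.55 + ¥0.00 + ¥55,236.46 = ¥62,315.01.

¥62,315.01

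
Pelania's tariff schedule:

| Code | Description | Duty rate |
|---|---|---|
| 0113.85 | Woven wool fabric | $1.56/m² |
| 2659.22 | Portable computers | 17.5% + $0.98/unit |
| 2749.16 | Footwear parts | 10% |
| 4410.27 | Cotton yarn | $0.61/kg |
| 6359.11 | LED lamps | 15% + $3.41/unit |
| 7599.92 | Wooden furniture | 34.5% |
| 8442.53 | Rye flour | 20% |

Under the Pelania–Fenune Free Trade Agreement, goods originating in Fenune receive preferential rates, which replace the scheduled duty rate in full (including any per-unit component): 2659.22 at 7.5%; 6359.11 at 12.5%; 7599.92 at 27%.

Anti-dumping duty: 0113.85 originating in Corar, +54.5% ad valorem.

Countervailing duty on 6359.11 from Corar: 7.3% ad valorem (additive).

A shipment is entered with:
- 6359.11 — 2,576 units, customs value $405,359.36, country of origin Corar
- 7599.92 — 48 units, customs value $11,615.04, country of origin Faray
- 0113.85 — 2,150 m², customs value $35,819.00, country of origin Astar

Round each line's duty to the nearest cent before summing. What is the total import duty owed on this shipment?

Line 1 (6359.11, Corar, 2,576 units, $405,359.36):
Base rate for 6359.11 is 15% + $3.41/unit.
6359.11 has an FTA preferential rate, but origin Corar is not Fenune; base rate stands.
Additional duty on 6359.11 from Corar: +7.3%. Applied ad valorem rate: 15% + 7.3% = 22.3%.
Duty = $405,359.36 × 22.3% + 2,576 × $3.41 = $99,179.30.
Line 2 (7599.92, Faray, 48 units, $11,615.04):
Base rate for 7599.92 is 34.5%.
7599.92 has an FTA preferential rate, but origin Faray is not Fenune; base rate stands.
Duty = $11,615.04 × 34.5% = $4,007.19.
Line 3 (0113.85, Astar, 2,150 m², $35,819.00):
Base rate for 0113.85 is $1.56/m².
The additional-duty order on 0113.85 targets Corar, not Astar; it does not apply.
Duty = 2,150 × $1.56 = $3,354.00.
Total = $99,179.30 + $4,007.19 + $3,354.00 = $106,540.49.

$106,540.49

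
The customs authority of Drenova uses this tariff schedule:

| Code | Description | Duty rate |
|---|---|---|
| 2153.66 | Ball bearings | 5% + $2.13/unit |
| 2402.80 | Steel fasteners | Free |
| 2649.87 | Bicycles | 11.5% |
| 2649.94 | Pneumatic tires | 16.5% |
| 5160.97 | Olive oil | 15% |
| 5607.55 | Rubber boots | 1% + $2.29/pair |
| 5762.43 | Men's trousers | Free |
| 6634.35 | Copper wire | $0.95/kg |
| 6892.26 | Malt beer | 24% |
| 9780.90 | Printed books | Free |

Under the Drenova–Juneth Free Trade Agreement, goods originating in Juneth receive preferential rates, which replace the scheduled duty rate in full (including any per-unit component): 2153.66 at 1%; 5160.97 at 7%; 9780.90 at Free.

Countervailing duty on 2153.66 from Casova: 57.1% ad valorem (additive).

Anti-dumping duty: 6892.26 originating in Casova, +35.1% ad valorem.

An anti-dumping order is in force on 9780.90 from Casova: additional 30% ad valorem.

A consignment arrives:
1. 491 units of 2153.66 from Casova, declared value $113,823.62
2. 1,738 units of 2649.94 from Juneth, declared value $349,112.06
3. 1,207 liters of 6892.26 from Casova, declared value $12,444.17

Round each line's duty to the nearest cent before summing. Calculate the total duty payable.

Line 1 (2153.66, Casova, 491 units, $113,823.62):
Base rate for 2153.66 is 5% + $2.13/unit.
2153.66 has an FTA preferential rate, but origin Casova is not Juneth; base rate stands.
Additional duty on 2153.66 from Casova: +57.1%. Applied ad valorem rate: 5% + 57.1% = 62.1%.
Duty = $113,823.62 × 62.1% + 491 × $2.13 = $71,730.30.
Line 2 (2649.94, Juneth, 1,738 units, $349,112.06):
Base rate for 2649.94 is 16.5%.
Origin Juneth is the FTA partner but 2649.94 is not on the preference list; base rate stands.
Duty = $349,112.06 × 16.5% = $57,603.49.
Line 3 (6892.26, Casova, 1,207 liters, $12,444.17):
Base rate for 6892.26 is 24%.
Additional duty on 6892.26 from Casova: +35.1%. Applied ad valorem rate: 24% + 35.1% = 59.1%.
Duty = $12,444.17 × 59.1% = $7,354.50.
Total = $71,730.30 + $57,603.49 + $7,354.50 = $136,688.29.

$136,688.29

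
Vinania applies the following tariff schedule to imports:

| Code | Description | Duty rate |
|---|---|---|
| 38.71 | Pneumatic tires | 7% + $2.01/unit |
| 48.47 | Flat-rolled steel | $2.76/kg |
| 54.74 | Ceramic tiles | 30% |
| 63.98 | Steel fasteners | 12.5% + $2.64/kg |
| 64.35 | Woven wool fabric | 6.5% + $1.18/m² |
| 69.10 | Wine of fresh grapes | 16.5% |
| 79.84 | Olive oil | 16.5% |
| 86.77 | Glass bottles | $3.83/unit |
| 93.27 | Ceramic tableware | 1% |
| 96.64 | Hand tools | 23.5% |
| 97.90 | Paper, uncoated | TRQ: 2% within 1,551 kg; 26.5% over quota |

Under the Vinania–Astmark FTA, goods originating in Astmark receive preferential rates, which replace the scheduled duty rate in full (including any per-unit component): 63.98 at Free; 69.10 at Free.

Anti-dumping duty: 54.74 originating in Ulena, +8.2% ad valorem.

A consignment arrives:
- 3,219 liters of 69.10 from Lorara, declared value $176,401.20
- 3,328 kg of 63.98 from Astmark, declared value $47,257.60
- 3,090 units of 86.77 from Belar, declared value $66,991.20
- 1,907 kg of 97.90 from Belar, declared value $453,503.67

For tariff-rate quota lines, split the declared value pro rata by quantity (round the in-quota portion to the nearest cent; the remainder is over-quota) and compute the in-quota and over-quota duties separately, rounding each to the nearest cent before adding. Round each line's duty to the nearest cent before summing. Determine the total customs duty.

$70,752.77

Line 1 (69.10, Lorara, 3,219 liters, $176,401.20):
Base rate for 69.10 is 16.5%.
69.10 has an FTA preferential rate, but origin Lorara is not Astmark; base rate stands.
Duty = $176,401.20 × 16.5% = $29,106.20.
Line 2 (63.98, Astmark, 3,328 kg, $47,257.60):
Base rate for 63.98 is 12.5% + $2.64/kg.
Origin Astmark qualifies under the Vinania–Astmark agreement and 63.98 is covered: preferential rate Free applies instead.
Duty = $47,257.60 × 0% = $0.00.
Line 3 (86.77, Belar, 3,090 units, $66,991.20):
Base rate for 86.77 is $3.83/unit.
Duty = 3,090 × $3.83 = $11,834.70.
Line 4 (97.90, Belar, 1,907 kg, $453,503.67):
Code 97.90 is under a tariff-rate quota (threshold 1,551 kg). In-quota: 1,551 kg at 2%; over-quota: 356 kg at 26.5%.
Pro-rata value split: in-quota = $453,503.67 × 1,551/1,907 = $368,843.31; over-quota = $453,503.67 − $368,843.31 = $84,660.36.
In-quota duty = $368,843.31 × 2% = $7,376.87. Over-quota duty = $84,660.36 × 26.5% = $22,435.00.
Line duty = $7,376.87 + $22,435.00 = $29,811.87.
Total = $29,106.20 + $0.00 + $11,834.70 + $29,811.87 = $70,752.77.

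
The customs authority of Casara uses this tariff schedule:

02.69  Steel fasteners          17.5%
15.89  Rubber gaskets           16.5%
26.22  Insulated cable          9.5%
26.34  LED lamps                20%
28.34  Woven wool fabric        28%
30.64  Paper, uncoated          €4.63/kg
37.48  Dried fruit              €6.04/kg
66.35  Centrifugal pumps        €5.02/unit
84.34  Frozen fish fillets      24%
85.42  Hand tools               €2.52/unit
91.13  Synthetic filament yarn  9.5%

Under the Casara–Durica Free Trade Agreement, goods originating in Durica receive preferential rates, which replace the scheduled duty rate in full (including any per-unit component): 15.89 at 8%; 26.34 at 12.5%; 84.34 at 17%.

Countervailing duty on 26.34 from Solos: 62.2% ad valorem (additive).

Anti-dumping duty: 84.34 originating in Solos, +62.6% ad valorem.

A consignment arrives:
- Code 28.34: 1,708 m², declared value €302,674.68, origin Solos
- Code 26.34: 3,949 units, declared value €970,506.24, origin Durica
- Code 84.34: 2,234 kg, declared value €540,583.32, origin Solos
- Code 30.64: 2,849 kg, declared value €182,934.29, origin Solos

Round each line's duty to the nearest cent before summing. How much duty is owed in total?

Line 1 (28.34, Solos, 1,708 m², €302,674.68):
Base rate for 28.34 is 28%.
Duty = €302,674.68 × 28% = €84,748.91.
Line 2 (26.34, Durica, 3,949 units, €970,506.24):
Base rate for 26.34 is 20%.
Origin Durica qualifies under the Casara–Durica agreement and 26.34 is covered: preferential rate 12.5% applies instead.
The additional-duty order on 26.34 targets Solos, not Durica; it does not apply.
Duty = €970,506.24 × 12.5% = €121,313.28.
Line 3 (84.34, Solos, 2,234 kg, €540,583.32):
Base rate for 84.34 is 24%.
84.34 has an FTA preferential rate, but origin Solos is not Durica; base rate stands.
Additional duty on 84.34 from Solos: +62.6%. Applied ad valorem rate: 24% + 62.6% = 86.6%.
Duty = €540,583.32 × 86.6% = €468,145.16.
Line 4 (30.64, Solos, 2,849 kg, €182,934.29):
Base rate for 30.64 is €4.63/kg.
Duty = 2,849 × €4.63 = €13,190.87.
Total = €84,748.91 + €121,313.28 + €468,145.16 + €13,190.87 = €687,398.22.

€687,398.22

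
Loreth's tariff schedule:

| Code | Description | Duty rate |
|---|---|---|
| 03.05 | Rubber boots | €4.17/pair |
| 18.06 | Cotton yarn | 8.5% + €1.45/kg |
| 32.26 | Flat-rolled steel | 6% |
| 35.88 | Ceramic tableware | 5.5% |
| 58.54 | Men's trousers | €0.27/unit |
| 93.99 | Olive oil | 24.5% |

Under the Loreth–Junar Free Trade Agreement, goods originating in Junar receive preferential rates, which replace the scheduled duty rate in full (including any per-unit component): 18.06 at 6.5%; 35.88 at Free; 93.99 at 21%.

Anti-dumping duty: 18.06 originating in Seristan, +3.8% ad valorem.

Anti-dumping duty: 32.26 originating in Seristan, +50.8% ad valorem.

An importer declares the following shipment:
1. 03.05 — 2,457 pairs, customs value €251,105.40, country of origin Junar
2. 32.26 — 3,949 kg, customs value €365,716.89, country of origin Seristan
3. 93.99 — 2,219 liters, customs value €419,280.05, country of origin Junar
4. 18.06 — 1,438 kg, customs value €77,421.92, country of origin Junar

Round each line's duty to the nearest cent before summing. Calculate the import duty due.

€311,054.11

Line 1 (03.05, Junar, 2,457 pairs, €251,105.40):
Base rate for 03.05 is €4.17/pair.
Origin Junar is the FTA partner but 03.05 is not on the preference list; base rate stands.
Duty = 2,457 × €4.17 = €10,245.69.
Line 2 (32.26, Seristan, 3,949 kg, €365,716.89):
Base rate for 32.26 is 6%.
Additional duty on 32.26 from Seristan: +50.8%. Applied ad valorem rate: 6% + 50.8% = 56.8%.
Duty = €365,716.89 × 56.8% = €207,727.19.
Line 3 (93.99, Junar, 2,219 liters, €419,280.05):
Base rate for 93.99 is 24.5%.
Origin Junar qualifies under the Loreth–Junar agreement and 93.99 is covered: preferential rate 21% applies instead.
Duty = €419,280.05 × 21% = €88,048.81.
Line 4 (18.06, Junar, 1,438 kg, €77,421.92):
Base rate for 18.06 is 8.5% + €1.45/kg.
Origin Junar qualifies under the Loreth–Junar agreement and 18.06 is covered: preferential rate 6.5% applies instead.
The additional-duty order on 18.06 targets Seristan, not Junar; it does not apply.
Duty = €77,421.92 × 6.5% = €5,032.42.
Total = €10,245.69 + €207,727.19 + €88,048.81 + €5,032.42 = €311,054.11.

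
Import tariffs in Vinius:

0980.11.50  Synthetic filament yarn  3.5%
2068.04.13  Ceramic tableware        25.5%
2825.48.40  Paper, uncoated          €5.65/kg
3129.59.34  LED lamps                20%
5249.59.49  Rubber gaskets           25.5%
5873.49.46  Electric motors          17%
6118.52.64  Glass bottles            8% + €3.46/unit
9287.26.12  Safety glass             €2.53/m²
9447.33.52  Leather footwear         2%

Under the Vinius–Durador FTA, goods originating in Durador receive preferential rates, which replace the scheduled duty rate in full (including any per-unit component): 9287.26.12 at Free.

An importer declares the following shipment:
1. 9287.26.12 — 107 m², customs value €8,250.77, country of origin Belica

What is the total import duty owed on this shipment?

Line 1 (9287.26.12, Belica, 107 m², €8,250.77):
Base rate for 9287.26.12 is €2.53/m².
9287.26.12 has an FTA preferential rate, but origin Belica is not Durador; base rate stands.
Duty = 107 × €2.53 = €270.71.

€270.71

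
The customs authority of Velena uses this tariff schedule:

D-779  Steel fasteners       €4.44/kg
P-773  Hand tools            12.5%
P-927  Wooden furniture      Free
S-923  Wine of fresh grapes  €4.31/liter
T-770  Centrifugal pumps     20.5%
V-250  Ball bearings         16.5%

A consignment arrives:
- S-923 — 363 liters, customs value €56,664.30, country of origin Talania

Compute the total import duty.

€1,564.53

Line 1 (S-923, Talania, 363 liters, €56,664.30):
Base rate for S-923 is €4.31/liter.
Duty = 363 × €4.31 = €1,564.53.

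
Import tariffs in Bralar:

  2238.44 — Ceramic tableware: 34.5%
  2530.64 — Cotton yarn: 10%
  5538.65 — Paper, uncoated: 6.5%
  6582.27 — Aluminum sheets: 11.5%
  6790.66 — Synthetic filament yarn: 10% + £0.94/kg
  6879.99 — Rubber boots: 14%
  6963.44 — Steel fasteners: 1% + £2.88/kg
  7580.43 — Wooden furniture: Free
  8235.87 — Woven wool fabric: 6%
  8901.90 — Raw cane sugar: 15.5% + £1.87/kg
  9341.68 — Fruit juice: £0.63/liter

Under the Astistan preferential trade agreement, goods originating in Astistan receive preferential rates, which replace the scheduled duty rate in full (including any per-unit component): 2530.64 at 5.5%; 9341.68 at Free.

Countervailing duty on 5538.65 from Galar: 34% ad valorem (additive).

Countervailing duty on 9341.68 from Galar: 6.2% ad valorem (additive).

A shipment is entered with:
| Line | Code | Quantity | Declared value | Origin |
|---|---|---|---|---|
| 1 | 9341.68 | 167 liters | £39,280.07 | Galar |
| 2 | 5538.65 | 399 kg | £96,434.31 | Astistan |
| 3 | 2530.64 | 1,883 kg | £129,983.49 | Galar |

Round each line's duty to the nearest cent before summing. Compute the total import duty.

Line 1 (9341.68, Galar, 167 liters, £39,280.07):
Base rate for 9341.68 is £0.63/liter.
9341.68 has an FTA preferential rate, but origin Galar is not Astistan; base rate stands.
Additional duty on 9341.68 from Galar: +6.2% ad valorem. Applied ad valorem rate = 6.2%.
Duty = £39,280.07 × 6.2% + 167 × £0.63 = £2,540.57.
Line 2 (5538.65, Astistan, 399 kg, £96,434.31):
Base rate for 5538.65 is 6.5%.
Origin Astistan is the FTA partner but 5538.65 is not on the preference list; base rate stands.
The additional-duty order on 5538.65 targets Galar, not Astistan; it does not apply.
Duty = £96,434.31 × 6.5% = £6,268.23.
Line 3 (2530.64, Galar, 1,883 kg, £129,983.49):
Base rate for 2530.64 is 10%.
2530.64 has an FTA preferential rate, but origin Galar is not Astistan; base rate stands.
Duty = £129,983.49 × 10% = £12,998.35.
Total = £2,540.57 + £6,268.23 + £12,998.35 = £21,807.15.

£21,807.15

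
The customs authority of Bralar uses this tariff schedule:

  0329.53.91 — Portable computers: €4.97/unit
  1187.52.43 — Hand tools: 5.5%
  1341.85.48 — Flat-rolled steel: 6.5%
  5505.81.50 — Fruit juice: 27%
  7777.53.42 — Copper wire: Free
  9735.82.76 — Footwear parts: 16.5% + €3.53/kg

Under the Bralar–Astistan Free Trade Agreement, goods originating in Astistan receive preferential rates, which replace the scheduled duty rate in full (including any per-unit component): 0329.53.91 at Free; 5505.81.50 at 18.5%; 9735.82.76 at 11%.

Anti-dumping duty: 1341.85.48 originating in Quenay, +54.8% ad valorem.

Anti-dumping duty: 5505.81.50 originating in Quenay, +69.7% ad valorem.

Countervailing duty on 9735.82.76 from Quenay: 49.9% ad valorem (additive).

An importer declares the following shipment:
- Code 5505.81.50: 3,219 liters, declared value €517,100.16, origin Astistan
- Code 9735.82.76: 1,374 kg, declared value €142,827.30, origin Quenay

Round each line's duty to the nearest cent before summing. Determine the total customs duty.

Line 1 (5505.81.50, Astistan, 3,219 liters, €517,100.16):
Base rate for 5505.81.50 is 27%.
Origin Astistan qualifies under the Bralar–Astistan agreement and 5505.81.50 is covered: preferential rate 18.5% applies instead.
The additional-duty order on 5505.81.50 targets Quenay, not Astistan; it does not apply.
Duty = €517,100.16 × 18.5% = €95,663.53.
Line 2 (9735.82.76, Quenay, 1,374 kg, €142,827.30):
Base rate for 9735.82.76 is 16.5% + €3.53/kg.
9735.82.76 has an FTA preferential rate, but origin Quenay is not Astistan; base rate stands.
Additional duty on 9735.82.76 from Quenay: +49.9%. Applied ad valorem rate: 16.5% + 49.9% = 66.4%.
Duty = €142,827.30 × 66.4% + 1,374 × €3.53 = €99,687.55.
Total = €95,663.53 + €99,687.55 = €195,351.08.

€195,351.08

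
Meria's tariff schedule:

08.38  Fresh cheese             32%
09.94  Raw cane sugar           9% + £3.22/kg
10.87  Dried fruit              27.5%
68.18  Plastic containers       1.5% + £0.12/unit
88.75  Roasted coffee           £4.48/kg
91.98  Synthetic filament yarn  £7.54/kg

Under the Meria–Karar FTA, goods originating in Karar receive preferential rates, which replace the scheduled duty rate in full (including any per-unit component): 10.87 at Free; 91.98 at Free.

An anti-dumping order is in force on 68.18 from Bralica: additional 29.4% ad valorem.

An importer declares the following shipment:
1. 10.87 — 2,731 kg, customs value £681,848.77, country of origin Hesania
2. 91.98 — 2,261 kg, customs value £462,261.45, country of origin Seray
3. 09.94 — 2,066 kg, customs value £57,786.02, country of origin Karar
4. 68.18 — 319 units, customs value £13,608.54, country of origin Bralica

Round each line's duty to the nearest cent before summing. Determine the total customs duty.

£220,652.93

Line 1 (10.87, Hesania, 2,731 kg, £681,848.77):
Base rate for 10.87 is 27.5%.
10.87 has an FTA preferential rate, but origin Hesania is not Karar; base rate stands.
Duty = £681,848.77 × 27.5% = £187,508.41.
Line 2 (91.98, Seray, 2,261 kg, £462,261.45):
Base rate for 91.98 is £7.54/kg.
91.98 has an FTA preferential rate, but origin Seray is not Karar; base rate stands.
Duty = 2,261 × £7.54 = £17,047.94.
Line 3 (09.94, Karar, 2,066 kg, £57,786.02):
Base rate for 09.94 is 9% + £3.22/kg.
Origin Karar is the FTA partner but 09.94 is not on the preference list; base rate stands.
Duty = £57,786.02 × 9% + 2,066 × £3.22 = £11,853.26.
Line 4 (68.18, Bralica, 319 units, £13,608.54):
Base rate for 68.18 is 1.5% + £0.12/unit.
Additional duty on 68.18 from Bralica: +29.4%. Applied ad valorem rate: 1.5% + 29.4% = 30.9%.
Duty = £13,608.54 × 30.9% + 319 × £0.12 = £4,243.32.
Total = £187,508.41 + £17,047.94 + £11,853.26 + £4,243.32 = £220,652.93.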